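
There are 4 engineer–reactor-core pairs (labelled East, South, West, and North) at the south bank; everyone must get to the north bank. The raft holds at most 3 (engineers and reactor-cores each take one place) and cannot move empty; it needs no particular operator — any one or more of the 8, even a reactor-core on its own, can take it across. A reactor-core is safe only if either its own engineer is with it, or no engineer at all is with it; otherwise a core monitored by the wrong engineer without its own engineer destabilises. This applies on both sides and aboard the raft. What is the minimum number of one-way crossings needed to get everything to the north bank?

Counting alone: each trip to the north bank takes at most 3 across and each return brings at least 1 back, so after t trips out (and t−1 returns) at most 3t − (t−1) of the 8 are across; that first reaches 8 at t = 4, so at least 7 crossings are needed.
The safety rule pushes this higher. Following every safe sequence of crossings, the most of the 8 that can be at the north bank as the raft arrives there on crossing 7 is 7 — never all 8.
So no plan with fewer than 9 crossings exists, and this one achieves 9:
1. engineer East and reactor-core East cross → the north bank.
2. engineer East crosses ← the south bank.
3. engineer East, engineer South, and reactor-core South cross → the north bank.
4. engineer East and reactor-core East cross ← the south bank.
5. engineer East, engineer North, and engineer West cross → the north bank.
6. reactor-core South crosses ← the south bank.
7. reactor-core East and reactor-core South cross → the north bank.
8. reactor-core East crosses ← the south bank.
9. reactor-core East, reactor-core North, and reactor-core West cross → the north bank.

9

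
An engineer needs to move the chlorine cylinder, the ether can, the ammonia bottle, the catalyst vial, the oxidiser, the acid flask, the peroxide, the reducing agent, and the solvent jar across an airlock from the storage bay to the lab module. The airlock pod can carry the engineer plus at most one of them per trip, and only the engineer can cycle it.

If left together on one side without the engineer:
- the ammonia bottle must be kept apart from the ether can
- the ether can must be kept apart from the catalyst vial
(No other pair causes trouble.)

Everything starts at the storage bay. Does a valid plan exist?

1. Engineer goes to the lab module with the ether can.
2. Engineer goes back to the storage bay alone.
3. Engineer goes to the lab module with the chlorine cylinder.
4. Engineer goes back to the storage bay alone.
5. Engineer goes to the lab module with the ammonia bottle.
6. Engineer goes back to the storage bay with the ether can.
7. Engineer goes to the lab module with the catalyst vial.
8. Engineer goes back to the storage bay alone.
9. Engineer goes to the lab module with the oxidiser.
10. Engineer goes back to the storage bay alone.
11. Engineer goes to the lab module with the acid flask.
12. Engineer goes back to the storage bay alone.
13. Engineer goes to the lab module with the peroxide.
14. Engineer goes back to the storage bay alone.
15. Engineer goes to the lab module with the reducing agent.
16. Engineer goes back to the storage bay alone.
17. Engineer goes to the lab module with the solvent jar.
18. Engineer goes back to the storage bay alone.
19. Engineer goes to the lab module with the ether can.

Yes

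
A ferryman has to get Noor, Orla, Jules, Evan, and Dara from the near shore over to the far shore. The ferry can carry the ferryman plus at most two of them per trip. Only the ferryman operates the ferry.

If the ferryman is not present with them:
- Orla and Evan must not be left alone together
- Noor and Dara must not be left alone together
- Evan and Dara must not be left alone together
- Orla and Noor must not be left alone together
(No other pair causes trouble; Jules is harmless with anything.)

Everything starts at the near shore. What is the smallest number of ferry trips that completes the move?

5

Counting alone: the ferryman can take at most 2 across per trip to the far shore, so moving all 5 needs at least 3 loaded trips out, with a return between consecutive ones — at least 5 crossings.
The plan below uses exactly 5 crossings, so it is optimal:
1. Ferryman goes to the far shore with Evan and Noor.  [the near shore: Dara, Jules, Orla | the far shore: Evan, Noor]
2. Ferryman goes back to the near shore alone.  [the near shore: Dara, Jules, Orla | the far shore: Evan, Noor]
3. Ferryman goes to the far shore with Jules.  [the near shore: Dara, Orla | the far shore: Evan, Jules, Noor]
4. Ferryman goes back to the near shore alone.  [the near shore: Dara, Orla | the far shore: Evan, Jules, Noor]
5. Ferryman goes to the far shore with Dara and Orla.  [the near shore: — | the far shore: Dara, Evan, Jules, Noor, Orla]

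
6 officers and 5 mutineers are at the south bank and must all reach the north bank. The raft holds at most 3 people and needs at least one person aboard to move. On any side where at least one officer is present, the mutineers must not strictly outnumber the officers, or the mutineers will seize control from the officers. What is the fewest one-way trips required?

Counting alone: each trip to the north bank takes at most 3 across and each return brings at least 1 back, so after t trips out (and t−1 returns) at most 3t − (t−1) of the 11 are across; that first reaches 11 at t = 5, so at least 9 crossings are needed.
The plan below uses exactly 9 crossings, so it is optimal:
1. 3 mutineers → the north bank.  (the south bank: 6O 2M; the north bank: 0O 3M)
2. 1 mutineer ← the south bank.  (the south bank: 6O 3M; the north bank: 0O 2M)
3. 3 officers → the north bank.  (the south bank: 3O 3M; the north bank: 3O 2M)
4. 1 officer ← the south bank.  (the south bank: 4O 3M; the north bank: 2O 2M)
5. 2 officers and 1 mutineer → the north bank.  (the south bank: 2O 2M; the north bank: 4O 3M)
6. 1 officer ← the south bank.  (the south bank: 3O 2M; the north bank: 3O 3M)
7. 2 officers and 1 mutineer → the north bank.  (the south bank: 1O 1M; the north bank: 5O 4M)
8. 1 officer ← the south bank.  (the south bank: 2O 1M; the north bank: 4O 4M)
9. 2 officers and 1 mutineer → the north bank.  (the south bank: 0O 0M; the north bank: 6O 5M)

9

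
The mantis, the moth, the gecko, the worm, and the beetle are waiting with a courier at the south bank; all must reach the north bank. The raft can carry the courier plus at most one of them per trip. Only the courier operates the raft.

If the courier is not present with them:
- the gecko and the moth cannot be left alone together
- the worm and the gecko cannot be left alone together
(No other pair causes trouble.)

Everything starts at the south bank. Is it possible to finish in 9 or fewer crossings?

Counting alone: the courier can take at most 1 across per trip to the north bank, so moving all 5 needs at least 5 loaded trips out, with a return between consecutive ones — at least 9 crossings.
The safety rule pushes this higher. Following every safe sequence of crossings, the most of the 5 that can be at the north bank as the raft arrives there on crossing 9 is 4 — never all 5.
So the move cannot be finished within 9 crossings. (The shortest complete plan takes 11:)
1. Courier goes to the north bank with the gecko.
2. Courier goes back to the south bank alone.
3. Courier goes to the north bank with the mantis.
4. Courier goes back to the south bank alone.
5. Courier goes to the north bank with the moth.
6. Courier goes back to the south bank with the gecko.
7. Courier goes to the north bank with the worm.
8. Courier goes back to the south bank alone.
9. Courier goes to the north bank with the beetle.
10. Courier goes back to the south bank alone.
11. Courier goes to the north bank with the gecko.

No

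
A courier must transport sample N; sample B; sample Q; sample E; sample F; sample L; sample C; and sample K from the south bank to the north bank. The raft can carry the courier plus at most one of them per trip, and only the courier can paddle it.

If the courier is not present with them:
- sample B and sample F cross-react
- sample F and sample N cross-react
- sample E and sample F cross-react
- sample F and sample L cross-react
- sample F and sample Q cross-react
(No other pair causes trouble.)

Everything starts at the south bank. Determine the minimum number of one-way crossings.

Following every safe sequence of crossings from the start, the most of the 8 that can be at the north bank as the raft arrives there on crossings 1, 3, 5, 7 is 1, 2, 3, 4 respectively; the best ever achieved is 4 of 8.
From crossing 9 on, no configuration arises that was not already reachable earlier: only 52 distinct safe configurations (who is on which side, and where the raft is) can ever be reached, none of them has everyone across, and every continuation just revisits them. So no valid plan exists.

impossible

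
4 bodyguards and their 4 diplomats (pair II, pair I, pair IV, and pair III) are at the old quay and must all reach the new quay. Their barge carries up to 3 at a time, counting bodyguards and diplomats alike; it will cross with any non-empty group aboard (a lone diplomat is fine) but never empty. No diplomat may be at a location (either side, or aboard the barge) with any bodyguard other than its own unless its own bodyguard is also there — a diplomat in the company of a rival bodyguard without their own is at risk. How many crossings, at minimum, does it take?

9

Counting alone: each trip to the new quay takes at most 3 across and each return brings at least 1 back, so after t trips out (and t−1 returns) at most 3t − (t−1) of the 8 are across; that first reaches 8 at t = 4, so at least 7 crossings are needed.
The safety rule pushes this higher. Following every safe sequence of crossings, the most of the 8 that can be at the new quay as the barge arrives there on crossing 7 is 7 — never all 8.
So no plan with fewer than 9 crossings exists, and this one achieves 9:
1. bodyguard II and diplomat II cross → the new quay.
2. bodyguard II crosses ← the old quay.
3. bodyguard I, bodyguard II, and diplomat I cross → the new quay.
4. bodyguard II and diplomat II cross ← the old quay.
5. bodyguard II, bodyguard III, and bodyguard IV cross → the new quay.
6. diplomat I crosses ← the old quay.
7. diplomat I and diplomat II cross → the new quay.
8. diplomat II crosses ← the old quay.
9. diplomat II, diplomat III, and diplomat IV cross → the new quay.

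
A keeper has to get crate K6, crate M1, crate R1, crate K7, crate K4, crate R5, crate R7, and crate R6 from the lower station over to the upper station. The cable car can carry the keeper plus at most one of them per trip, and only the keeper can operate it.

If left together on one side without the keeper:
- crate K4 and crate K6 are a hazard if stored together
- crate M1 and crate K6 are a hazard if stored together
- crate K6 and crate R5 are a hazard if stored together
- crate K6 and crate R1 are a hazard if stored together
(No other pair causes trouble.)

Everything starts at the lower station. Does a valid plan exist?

No

Following every safe sequence of crossings from the start, the most of the 8 that can be at the upper station as the cable car arrives there on crossings 1, 3, 5, 7, 9 is 1, 2, 3, 4, 5 respectively; the best ever achieved is 5 of 8.
From crossing 11 on, no configuration arises that was not already reachable earlier: only 88 distinct safe configurations (who is on which side, and where the cable car is) can ever be reached, none of them has everyone across, and every continuation just revisits them. So no valid plan exists.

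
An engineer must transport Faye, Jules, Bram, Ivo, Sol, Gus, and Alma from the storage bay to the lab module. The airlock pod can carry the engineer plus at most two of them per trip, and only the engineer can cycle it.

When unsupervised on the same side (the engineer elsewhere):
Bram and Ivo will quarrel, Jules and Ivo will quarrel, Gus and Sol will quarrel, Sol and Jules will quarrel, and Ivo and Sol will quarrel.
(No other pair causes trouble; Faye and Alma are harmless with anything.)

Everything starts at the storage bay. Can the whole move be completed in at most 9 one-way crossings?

No

Counting alone: the engineer can take at most 2 across per trip to the lab module, so moving all 7 needs at least 4 loaded trips out, with a return between consecutive ones — at least 7 crossings.
The safety rule pushes this higher. Following every safe sequence of crossings, the most of the 7 that can be at the lab module as the airlock pod arrives there on crossings 7, 9 is 5, 6 respectively — never all 7.
So the move cannot be finished within 9 crossings. (The shortest complete plan takes 11:)
1. Engineer goes to the lab module with Ivo and Sol.  [the storage bay: Alma, Bram, Faye, Gus, Jules | the lab module: Ivo, Sol]
2. Engineer goes back to the storage bay with Ivo.  [the storage bay: Alma, Bram, Faye, Gus, Ivo, Jules | the lab module: Sol]
3. Engineer goes to the lab module with Faye and Ivo.  [the storage bay: Alma, Bram, Gus, Jules | the lab module: Faye, Ivo, Sol]
4. Engineer goes back to the storage bay with Ivo.  [the storage bay: Alma, Bram, Gus, Ivo, Jules | the lab module: Faye, Sol]
5. Engineer goes to the lab module with Bram and Jules.  [the storage bay: Alma, Gus, Ivo | the lab module: Bram, Faye, Jules, Sol]
6. Engineer goes back to the storage bay with Jules.  [the storage bay: Alma, Gus, Ivo, Jules | the lab module: Bram, Faye, Sol]
7. Engineer goes to the lab module with Gus and Jules.  [the storage bay: Alma, Ivo | the lab module: Bram, Faye, Gus, Jules, Sol]
8. Engineer goes back to the storage bay with Sol.  [the storage bay: Alma, Ivo, Sol | the lab module: Bram, Faye, Gus, Jules]
9. Engineer goes to the lab module with Alma and Ivo.  [the storage bay: Sol | the lab module: Alma, Bram, Faye, Gus, Ivo, Jules]
10. Engineer goes back to the storage bay with Ivo.  [the storage bay: Ivo, Sol | the lab module: Alma, Bram, Faye, Gus, Jules]
11. Engineer goes to the lab module with Ivo and Sol.  [the storage bay: — | the lab module: Alma, Bram, Faye, Gus, Ivo, Jules, Sol]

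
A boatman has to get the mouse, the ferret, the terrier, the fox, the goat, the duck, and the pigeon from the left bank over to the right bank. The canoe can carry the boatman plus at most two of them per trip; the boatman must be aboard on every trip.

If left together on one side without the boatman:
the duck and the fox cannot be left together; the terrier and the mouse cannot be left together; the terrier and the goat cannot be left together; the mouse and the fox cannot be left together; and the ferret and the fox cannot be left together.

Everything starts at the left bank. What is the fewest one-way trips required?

9

Counting alone: the boatman can take at most 2 across per trip to the right bank, so moving all 7 needs at least 4 loaded trips out, with a return between consecutive ones — at least 7 crossings.
The safety rule pushes this higher. Following every safe sequence of crossings, the most of the 7 that can be at the right bank as the canoe arrives there on crossing 7 is 6 — never all 7.
So no plan with fewer than 9 crossings exists, and this one achieves 9:
1. Boatman goes to the right bank with the fox and the terrier.  [the left bank: the duck, the ferret, the goat, the mouse, the pigeon | the right bank: the fox, the terrier]
2. Boatman goes back to the left bank alone.  [the left bank: the duck, the ferret, the goat, the mouse, the pigeon | the right bank: the fox, the terrier]
3. Boatman goes to the right bank with the ferret.  [the left bank: the duck, the goat, the mouse, the pigeon | the right bank: the ferret, the fox, the terrier]
4. Boatman goes back to the left bank with the fox.  [the left bank: the duck, the fox, the goat, the mouse, the pigeon | the right bank: the ferret, the terrier]
5. Boatman goes to the right bank with the duck and the mouse.  [the left bank: the fox, the goat, the pigeon | the right bank: the duck, the ferret, the mouse, the terrier]
6. Boatman goes back to the left bank with the terrier.  [the left bank: the fox, the goat, the pigeon, the terrier | the right bank: the duck, the ferret, the mouse]
7. Boatman goes to the right bank with the goat and the pigeon.  [the left bank: the fox, the terrier | the right bank: the duck, the ferret, the goat, the mouse, the pigeon]
8. Boatman goes back to the left bank alone.  [the left bank: the fox, the terrier | the right bank: the duck, the ferret, the goat, the mouse, the pigeon]
9. Boatman goes to the right bank with the fox and the terrier.  [the left bank: — | the right bank: the duck, the ferret, the fox, the goat, the mouse, the pigeon, the terrier]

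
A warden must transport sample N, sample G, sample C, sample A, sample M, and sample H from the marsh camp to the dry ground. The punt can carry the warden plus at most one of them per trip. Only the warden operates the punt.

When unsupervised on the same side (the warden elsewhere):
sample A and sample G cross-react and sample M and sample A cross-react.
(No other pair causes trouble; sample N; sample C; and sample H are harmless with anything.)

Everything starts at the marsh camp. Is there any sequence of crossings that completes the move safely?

Yes

1. Warden goes to the dry ground with sample A.  [the marsh camp: sample C, sample G, sample H, sample M, sample N | the dry ground: sample A]
2. Warden goes back to the marsh camp alone.  [the marsh camp: sample C, sample G, sample H, sample M, sample N | the dry ground: sample A]
3. Warden goes to the dry ground with sample N.  [the marsh camp: sample C, sample G, sample H, sample M | the dry ground: sample A, sample N]
4. Warden goes back to the marsh camp alone.  [the marsh camp: sample C, sample G, sample H, sample M | the dry ground: sample A, sample N]
5. Warden goes to the dry ground with sample G.  [the marsh camp: sample C, sample H, sample M | the dry ground: sample A, sample G, sample N]
6. Warden goes back to the marsh camp with sample A.  [the marsh camp: sample A, sample C, sample H, sample M | the dry ground: sample G, sample N]
7. Warden goes to the dry ground with sample M.  [the marsh camp: sample A, sample C, sample H | the dry ground: sample G, sample M, sample N]
8. Warden goes back to the marsh camp alone.  [the marsh camp: sample A, sample C, sample H | the dry ground: sample G, sample M, sample N]
9. Warden goes to the dry ground with sample C.  [the marsh camp: sample A, sample H | the dry ground: sample C, sample G, sample M, sample N]
10. Warden goes back to the marsh camp alone.  [the marsh camp: sample A, sample H | the dry ground: sample C, sample G, sample M, sample N]
11. Warden goes to the dry ground with sample H.  [the marsh camp: sample A | the dry ground: sample C, sample G, sample H, sample M, sample N]
12. Warden goes back to the marsh camp alone.  [the marsh camp: sample A | the dry ground: sample C, sample G, sample H, sample M, sample N]
13. Warden goes to the dry ground with sample A.  [the marsh camp: — | the dry ground: sample A, sample C, sample G, sample H, sample M, sample N]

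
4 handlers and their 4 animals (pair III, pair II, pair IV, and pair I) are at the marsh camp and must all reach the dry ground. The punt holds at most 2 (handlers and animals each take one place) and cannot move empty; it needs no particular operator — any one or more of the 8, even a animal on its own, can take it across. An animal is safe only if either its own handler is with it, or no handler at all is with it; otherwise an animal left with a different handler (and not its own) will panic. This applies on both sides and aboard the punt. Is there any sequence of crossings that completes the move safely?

Following every safe sequence of crossings from the start, the most of the 8 that can be at the dry ground as the punt arrives there on crossings 1, 3, 5 is 2, 3, 4 respectively; the best ever achieved is 4 of 8.
From crossing 7 on, no configuration arises that was not already reachable earlier: only 44 distinct safe configurations (who is on which side, and where the punt is) can ever be reached, none of them has everyone across, and every continuation just revisits them. So no valid plan exists.

No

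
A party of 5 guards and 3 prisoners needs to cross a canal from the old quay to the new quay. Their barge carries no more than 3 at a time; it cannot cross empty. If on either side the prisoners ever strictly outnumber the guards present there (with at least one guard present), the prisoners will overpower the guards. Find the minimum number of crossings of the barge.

7

Counting alone: each trip to the new quay takes at most 3 across and each return brings at least 1 back, so after t trips out (and t−1 returns) at most 3t − (t−1) of the 8 are across; that first reaches 8 at t = 4, so at least 7 crossings are needed.
The plan below uses exactly 7 crossings, so it is optimal:
1. 2 prisoners → the new quay.  (the old quay: 5G 1P; the new quay: 0G 2P)
2. 1 prisoner ← the old quay.  (the old quay: 5G 2P; the new quay: 0G 1P)
3. 2 guards and 1 prisoner → the new quay.  (the old quay: 3G 1P; the new quay: 2G 2P)
4. 1 prisoner ← the old quay.  (the old quay: 3G 2P; the new quay: 2G 1P)
5. 1 guard and 2 prisoners → the new quay.  (the old quay: 2G 0P; the new quay: 3G 3P)
6. 1 prisoner ← the old quay.  (the old quay: 2G 1P; the new quay: 3G 2P)
7. 2 guards and 1 prisoner → the new quay.  (the old quay: 0G 0P; the new quay: 5G 3P)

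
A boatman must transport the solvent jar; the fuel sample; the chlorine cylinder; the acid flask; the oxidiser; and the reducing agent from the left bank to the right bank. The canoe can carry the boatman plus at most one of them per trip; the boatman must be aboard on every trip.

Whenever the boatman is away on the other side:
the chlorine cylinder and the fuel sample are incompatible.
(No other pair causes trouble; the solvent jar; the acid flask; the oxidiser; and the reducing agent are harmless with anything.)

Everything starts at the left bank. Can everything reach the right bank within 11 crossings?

Yes — this plan uses 11 crossings (≤ 11):
1. Boatman goes to the right bank with the fuel sample.  [the left bank: the acid flask, the chlorine cylinder, the oxidiser, the reducing agent, the solvent jar | the right bank: the fuel sample]
2. Boatman goes back to the left bank alone.  [the left bank: the acid flask, the chlorine cylinder, the oxidiser, the reducing agent, the solvent jar | the right bank: the fuel sample]
3. Boatman goes to the right bank with the solvent jar.  [the left bank: the acid flask, the chlorine cylinder, the oxidiser, the reducing agent | the right bank: the fuel sample, the solvent jar]
4. Boatman goes back to the left bank alone.  [the left bank: the acid flask, the chlorine cylinder, the oxidiser, the reducing agent | the right bank: the fuel sample, the solvent jar]
5. Boatman goes to the right bank with the acid flask.  [the left bank: the chlorine cylinder, the oxidiser, the reducing agent | the right bank: the acid flask, the fuel sample, the solvent jar]
6. Boatman goes back to the left bank alone.  [the left bank: the chlorine cylinder, the oxidiser, the reducing agent | the right bank: the acid flask, the fuel sample, the solvent jar]
7. Boatman goes to the right bank with the oxidiser.  [the left bank: the chlorine cylinder, the reducing agent | the right bank: the acid flask, the fuel sample, the oxidiser, the solvent jar]
8. Boatman goes back to the left bank alone.  [the left bank: the chlorine cylinder, the reducing agent | the right bank: the acid flask, the fuel sample, the oxidiser, the solvent jar]
9. Boatman goes to the right bank with the reducing agent.  [the left bank: the chlorine cylinder | the right bank: the acid flask, the fuel sample, the oxidiser, the reducing agent, the solvent jar]
10. Boatman goes back to the left bank alone.  [the left bank: the chlorine cylinder | the right bank: the acid flask, the fuel sample, the oxidiser, the reducing agent, the solvent jar]
11. Boatman goes to the right bank with the chlorine cylinder.  [the left bank: — | the right bank: the acid flask, the chlorine cylinder, the fuel sample, the oxidiser, the reducing agent, the solvent jar]

Yes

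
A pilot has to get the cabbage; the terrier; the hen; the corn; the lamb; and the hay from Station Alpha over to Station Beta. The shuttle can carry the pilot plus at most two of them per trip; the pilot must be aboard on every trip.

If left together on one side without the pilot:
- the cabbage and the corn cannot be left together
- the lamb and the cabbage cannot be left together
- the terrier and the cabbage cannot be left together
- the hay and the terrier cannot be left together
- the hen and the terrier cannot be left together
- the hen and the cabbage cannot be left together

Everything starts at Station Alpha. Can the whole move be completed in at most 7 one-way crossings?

Counting alone: the pilot can take at most 2 across per trip to Station Beta, so moving all 6 needs at least 3 loaded trips out, with a return between consecutive ones — at least 5 crossings.
The safety rule pushes this higher. Following every safe sequence of crossings, the most of the 6 that can be at Station Beta as the shuttle arrives there on crossings 5, 7 is 4, 5 respectively — never all 6.
So the move cannot be finished within 7 crossings. (The shortest complete plan takes 9:)
1. Pilot goes to Station Beta with the cabbage and the terrier.
2. Pilot goes back to Station Alpha with the cabbage.
3. Pilot goes to Station Beta with the cabbage and the corn.
4. Pilot goes back to Station Alpha with the cabbage.
5. Pilot goes to Station Beta with the cabbage and the lamb.
6. Pilot goes back to Station Alpha with the cabbage.
7. Pilot goes to Station Beta with the hay and the hen.
8. Pilot goes back to Station Alpha with the terrier.
9. Pilot goes to Station Beta with the cabbage and the terrier.

No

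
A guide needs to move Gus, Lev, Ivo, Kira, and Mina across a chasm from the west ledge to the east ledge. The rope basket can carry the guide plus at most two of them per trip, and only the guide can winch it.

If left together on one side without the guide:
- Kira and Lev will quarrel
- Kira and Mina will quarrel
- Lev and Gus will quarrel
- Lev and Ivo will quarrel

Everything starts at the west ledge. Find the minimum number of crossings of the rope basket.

Counting alone: the guide can take at most 2 across per trip to the east ledge, so moving all 5 needs at least 3 loaded trips out, with a return between consecutive ones — at least 5 crossings.
The plan below uses exactly 5 crossings, so it is optimal:
1. Guide goes to the east ledge with Kira and Lev.  [the west ledge: Gus, Ivo, Mina | the east ledge: Kira, Lev]
2. Guide goes back to the west ledge with Lev.  [the west ledge: Gus, Ivo, Lev, Mina | the east ledge: Kira]
3. Guide goes to the east ledge with Gus and Ivo.  [the west ledge: Lev, Mina | the east ledge: Gus, Ivo, Kira]
4. Guide goes back to the west ledge alone.  [the west ledge: Lev, Mina | the east ledge: Gus, Ivo, Kira]
5. Guide goes to the east ledge with Lev and Mina.  [the west ledge: — | the east ledge: Gus, Ivo, Kira, Lev, Mina]

5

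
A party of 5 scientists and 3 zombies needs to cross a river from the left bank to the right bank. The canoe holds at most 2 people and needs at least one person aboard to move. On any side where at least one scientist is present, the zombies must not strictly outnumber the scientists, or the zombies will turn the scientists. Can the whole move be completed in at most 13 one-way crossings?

Yes

Yes — this plan uses 13 crossings (≤ 13):
1. 2 zombies → the right bank.  (the left bank: 5S 1Z; the right bank: 0S 2Z)
2. 1 zombie ← the left bank.  (the left bank: 5S 2Z; the right bank: 0S 1Z)
3. 2 zombies → the right bank.  (the left bank: 5S 0Z; the right bank: 0S 3Z)
4. 1 zombie ← the left bank.  (the left bank: 5S 1Z; the right bank: 0S 2Z)
5. 2 scientists → the right bank.  (the left bank: 3S 1Z; the right bank: 2S 2Z)
6. 1 zombie ← the left bank.  (the left bank: 3S 2Z; the right bank: 2S 1Z)
7. 1 scientist and 1 zombie → the right bank.  (the left bank: 2S 1Z; the right bank: 3S 2Z)
8. 1 zombie ← the left bank.  (the left bank: 2S 2Z; the right bank: 3S 1Z)
9. 2 zombies → the right bank.  (the left bank: 2S 0Z; the right bank: 3S 3Z)
10. 1 zombie ← the left bank.  (the left bank: 2S 1Z; the right bank: 3S 2Z)
11. 1 scientist and 1 zombie → the right bank.  (the left bank: 1S 0Z; the right bank: 4S 3Z)
12. 1 zombie ← the left bank.  (the left bank: 1S 1Z; the right bank: 4S 2Z)
13. 1 scientist and 1 zombie → the right bank.  (the left bank: 0S 0Z; the right bank: 5S 3Z)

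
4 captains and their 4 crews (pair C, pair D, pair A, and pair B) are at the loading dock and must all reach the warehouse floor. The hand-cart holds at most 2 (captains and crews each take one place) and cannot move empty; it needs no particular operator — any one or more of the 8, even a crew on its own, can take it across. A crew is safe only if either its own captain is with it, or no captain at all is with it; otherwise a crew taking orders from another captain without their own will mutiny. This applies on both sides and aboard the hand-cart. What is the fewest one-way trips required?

impossible

Following every safe sequence of crossings from the start, the most of the 8 that can be at the warehouse floor as the hand-cart arrives there on crossings 1, 3, 5 is 2, 3, 4 respectively; the best ever achieved is 4 of 8.
From crossing 7 on, no configuration arises that was not already reachable earlier: only 44 distinct safe configurations (who is on which side, and where the hand-cart is) can ever be reached, none of them has everyone across, and every continuation just revisits them. So no valid plan exists.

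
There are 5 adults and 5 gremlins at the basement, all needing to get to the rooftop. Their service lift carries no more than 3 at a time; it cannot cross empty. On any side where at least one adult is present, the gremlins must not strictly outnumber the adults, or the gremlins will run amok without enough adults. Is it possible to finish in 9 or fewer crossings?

No

Counting alone: each trip to the rooftop takes at most 3 across and each return brings at least 1 back, so after t trips out (and t−1 returns) at most 3t − (t−1) of the 10 are across; that first reaches 10 at t = 5, so at least 9 crossings are needed.
The safety rule pushes this higher. Following every safe sequence of crossings, the most of the 10 that can be at the rooftop as the service lift arrives there on crossing 9 is 9 — never all 10.
So the move cannot be finished within 9 crossings. (The shortest complete plan takes 11:)
1. 2 gremlins → the rooftop.  (the basement: 5A 3G; the rooftop: 0A 2G)
2. 1 gremlin ← the basement.  (the basement: 5A 4G; the rooftop: 0A 1G)
3. 3 gremlins → the rooftop.  (the basement: 5A 1G; the rooftop: 0A 4G)
4. 1 gremlin ← the basement.  (the basement: 5A 2G; the rooftop: 0A 3G)
5. 3 adults → the rooftop.  (the basement: 2A 2G; the rooftop: 3A 3G)
6. 1 adult and 1 gremlin ← the basement.  (the basement: 3A 3G; the rooftop: 2A 2G)
7. 3 adults → the rooftop.  (the basement: 0A 3G; the rooftop: 5A 2G)
8. 1 gremlin ← the basement.  (the basement: 0A 4G; the rooftop: 5A 1G)
9. 2 gremlins → the rooftop.  (the basement: 0A 2G; the rooftop: 5A 3G)
10. 1 gremlin ← the basement.  (the basement: 0A 3G; the rooftop: 5A 2G)
11. 3 gremlins → the rooftop.  (the basement: 0A 0G; the rooftop: 5A 5G)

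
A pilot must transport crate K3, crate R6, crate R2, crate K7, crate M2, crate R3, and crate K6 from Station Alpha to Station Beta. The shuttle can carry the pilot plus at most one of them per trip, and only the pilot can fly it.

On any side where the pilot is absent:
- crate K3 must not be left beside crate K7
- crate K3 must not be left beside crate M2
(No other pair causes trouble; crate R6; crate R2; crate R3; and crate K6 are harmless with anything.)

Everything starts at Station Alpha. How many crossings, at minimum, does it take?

15

Counting alone: the pilot can take at most 1 across per trip to Station Beta, so moving all 7 needs at least 7 loaded trips out, with a return between consecutive ones — at least 13 crossings.
The safety rule pushes this higher. Following every safe sequence of crossings, the most of the 7 that can be at Station Beta as the shuttle arrives there on crossing 13 is 6 — never all 7.
So no plan with fewer than 15 crossings exists, and this one achieves 15:
1. Pilot goes to Station Beta with crate K3.
2. Pilot goes back to Station Alpha alone.
3. Pilot goes to Station Beta with crate R6.
4. Pilot goes back to Station Alpha alone.
5. Pilot goes to Station Beta with crate R2.
6. Pilot goes back to Station Alpha alone.
7. Pilot goes to Station Beta with crate K7.
8. Pilot goes back to Station Alpha with crate K3.
9. Pilot goes to Station Beta with crate M2.
10. Pilot goes back to Station Alpha alone.
11. Pilot goes to Station Beta with crate R3.
12. Pilot goes back to Station Alpha alone.
13. Pilot goes to Station Beta with crate K6.
14. Pilot goes back to Station Alpha alone.
15. Pilot goes to Station Beta with crate K3.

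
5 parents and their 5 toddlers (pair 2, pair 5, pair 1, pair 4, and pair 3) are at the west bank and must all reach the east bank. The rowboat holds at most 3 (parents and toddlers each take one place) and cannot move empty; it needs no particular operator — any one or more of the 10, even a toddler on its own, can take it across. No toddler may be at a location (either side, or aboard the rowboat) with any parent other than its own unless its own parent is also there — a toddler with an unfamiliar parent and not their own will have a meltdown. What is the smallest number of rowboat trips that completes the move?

11

Counting alone: each trip to the east bank takes at most 3 across and each return brings at least 1 back, so after t trips out (and t−1 returns) at most 3t − (t−1) of the 10 are across; that first reaches 10 at t = 5, so at least 9 crossings are needed.
The safety rule pushes this higher. Following every safe sequence of crossings, the most of the 10 that can be at the east bank as the rowboat arrives there on crossing 9 is 9 — never all 10.
So no plan with fewer than 11 crossings exists, and this one achieves 11:
1. parent 2 and toddler 2 cross → the east bank.
2. parent 2 crosses ← the west bank.
3. toddler 1, toddler 4, and toddler 5 cross → the east bank.
4. toddler 2 crosses ← the west bank.
5. parent 1, parent 4, and parent 5 cross → the east bank.
6. parent 5 and toddler 5 cross ← the west bank.
7. parent 2, parent 3, and parent 5 cross → the east bank.
8. toddler 1 crosses ← the west bank.
9. toddler 2 and toddler 5 cross → the east bank.
10. toddler 2 crosses ← the west bank.
11. toddler 1, toddler 2, and toddler 3 cross → the east bank.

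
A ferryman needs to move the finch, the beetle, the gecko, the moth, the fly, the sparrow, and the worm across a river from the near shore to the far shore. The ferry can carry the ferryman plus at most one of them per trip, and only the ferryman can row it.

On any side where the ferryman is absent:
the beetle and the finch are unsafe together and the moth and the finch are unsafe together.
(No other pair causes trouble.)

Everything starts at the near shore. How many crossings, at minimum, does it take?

15

Counting alone: the ferryman can take at most 1 across per trip to the far shore, so moving all 7 needs at least 7 loaded trips out, with a return between consecutive ones — at least 13 crossings.
The safety rule pushes this higher. Following every safe sequence of crossings, the most of the 7 that can be at the far shore as the ferry arrives there on crossing 13 is 6 — never all 7.
So no plan with fewer than 15 crossings exists, and this one achieves 15:
1. Ferryman goes to the far shore with the finch.  [the near shore: the beetle, the fly, the gecko, the moth, the sparrow, the worm | the far shore: the finch]
2. Ferryman goes back to the near shore alone.  [the near shore: the beetle, the fly, the gecko, the moth, the sparrow, the worm | the far shore: the finch]
3. Ferryman goes to the far shore with the beetle.  [the near shore: the fly, the gecko, the moth, the sparrow, the worm | the far shore: the beetle, the finch]
4. Ferryman goes back to the near shore with the finch.  [the near shore: the finch, the fly, the gecko, the moth, the sparrow, the worm | the far shore: the beetle]
5. Ferryman goes to the far shore with the moth.  [the near shore: the finch, the fly, the gecko, the sparrow, the worm | the far shore: the beetle, the moth]
6. Ferryman goes back to the near shore alone.  [the near shore: the finch, the fly, the gecko, the sparrow, the worm | the far shore: the beetle, the moth]
7. Ferryman goes to the far shore with the gecko.  [the near shore: the finch, the fly, the sparrow, the worm | the far shore: the beetle, the gecko, the moth]
8. Ferryman goes back to the near shore alone.  [the near shore: the finch, the fly, the sparrow, the worm | the far shore: the beetle, the gecko, the moth]
9. Ferryman goes to the far shore with the fly.  [the near shore: the finch, the sparrow, the worm | the far shore: the beetle, the fly, the gecko, the moth]
10. Ferryman goes back to the near shore alone.  [the near shore: the finch, the sparrow, the worm | the far shore: the beetle, the fly, the gecko, the moth]
11. Ferryman goes to the far shore with the sparrow.  [the near shore: the finch, the worm | the far shore: the beetle, the fly, the gecko, the moth, the sparrow]
12. Ferryman goes back to the near shore alone.  [the near shore: the finch, the worm | the far shore: the beetle, the fly, the gecko, the moth, the sparrow]
13. Ferryman goes to the far shore with the worm.  [the near shore: the finch | the far shore: the beetle, the fly, the gecko, the moth, the sparrow, the worm]
14. Ferryman goes back to the near shore alone.  [the near shore: the finch | the far shore: the beetle, the fly, the gecko, the moth, the sparrow, the worm]
15. Ferryman goes to the far shore with the finch.  [the near shore: — | the far shore: the beetle, the finch, the fly, the gecko, the moth, the sparrow, the worm]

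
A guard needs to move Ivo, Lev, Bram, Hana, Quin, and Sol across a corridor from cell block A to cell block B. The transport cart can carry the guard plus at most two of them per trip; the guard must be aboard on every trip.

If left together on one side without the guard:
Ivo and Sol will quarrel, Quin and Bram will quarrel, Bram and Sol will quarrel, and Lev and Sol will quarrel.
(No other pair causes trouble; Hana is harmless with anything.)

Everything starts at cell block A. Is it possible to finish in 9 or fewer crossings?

Yes

Yes — this plan uses 7 crossings (≤ 9):
1. Guard goes to cell block B with Bram and Sol.
2. Guard goes back to cell block A with Bram.
3. Guard goes to cell block B with Bram and Ivo.
4. Guard goes back to cell block A with Sol.
5. Guard goes to cell block B with Hana and Lev.
6. Guard goes back to cell block A alone.
7. Guard goes to cell block B with Quin and Sol.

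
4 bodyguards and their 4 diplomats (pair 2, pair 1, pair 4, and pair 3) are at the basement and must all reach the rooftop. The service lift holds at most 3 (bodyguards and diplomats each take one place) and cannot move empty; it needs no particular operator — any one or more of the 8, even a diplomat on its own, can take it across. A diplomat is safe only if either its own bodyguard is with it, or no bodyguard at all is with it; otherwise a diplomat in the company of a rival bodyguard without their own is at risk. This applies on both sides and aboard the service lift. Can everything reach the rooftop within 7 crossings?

Counting alone: each trip to the rooftop takes at most 3 across and each return brings at least 1 back, so after t trips out (and t−1 returns) at most 3t − (t−1) of the 8 are across; that first reaches 8 at t = 4, so at least 7 crossings are needed.
The safety rule pushes this higher. Following every safe sequence of crossings, the most of the 8 that can be at the rooftop as the service lift arrives there on crossing 7 is 7 — never all 8.
So the move cannot be finished within 7 crossings. (The shortest complete plan takes 9:)
1. bodyguard 2 and diplomat 2 cross → the rooftop.
2. bodyguard 2 crosses ← the basement.
3. bodyguard 1, bodyguard 2, and diplomat 1 cross → the rooftop.
4. bodyguard 2 and diplomat 2 cross ← the basement.
5. bodyguard 2, bodyguard 3, and bodyguard 4 cross → the rooftop.
6. diplomat 1 crosses ← the basement.
7. diplomat 1 and diplomat 2 cross → the rooftop.
8. diplomat 2 crosses ← the basement.
9. diplomat 2, diplomat 3, and diplomat 4 cross → the rooftop.

No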